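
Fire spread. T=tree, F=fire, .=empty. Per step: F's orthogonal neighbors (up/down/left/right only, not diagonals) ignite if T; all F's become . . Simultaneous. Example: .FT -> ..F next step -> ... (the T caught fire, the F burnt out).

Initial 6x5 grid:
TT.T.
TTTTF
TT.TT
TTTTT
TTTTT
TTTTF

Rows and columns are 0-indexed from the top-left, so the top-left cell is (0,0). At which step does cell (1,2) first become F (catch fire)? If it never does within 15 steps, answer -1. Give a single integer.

Step 1: cell (1,2)='T' (+4 fires, +2 burnt)
Step 2: cell (1,2)='F' (+6 fires, +4 burnt)
  -> target ignites at step 2
Step 3: cell (1,2)='.' (+4 fires, +6 burnt)
Step 4: cell (1,2)='.' (+6 fires, +4 burnt)
Step 5: cell (1,2)='.' (+4 fires, +6 burnt)
Step 6: cell (1,2)='.' (+1 fires, +4 burnt)
Step 7: cell (1,2)='.' (+0 fires, +1 burnt)
  fire out at step 7

2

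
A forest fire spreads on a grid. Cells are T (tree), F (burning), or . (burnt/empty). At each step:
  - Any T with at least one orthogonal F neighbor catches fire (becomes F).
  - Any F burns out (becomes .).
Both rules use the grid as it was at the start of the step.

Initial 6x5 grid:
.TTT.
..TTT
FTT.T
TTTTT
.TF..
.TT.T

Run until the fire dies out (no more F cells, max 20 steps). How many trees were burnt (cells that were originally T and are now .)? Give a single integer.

Answer: 17

Derivation:
Step 1: +5 fires, +2 burnt (F count now 5)
Step 2: +4 fires, +5 burnt (F count now 4)
Step 3: +2 fires, +4 burnt (F count now 2)
Step 4: +3 fires, +2 burnt (F count now 3)
Step 5: +3 fires, +3 burnt (F count now 3)
Step 6: +0 fires, +3 burnt (F count now 0)
Fire out after step 6
Initially T: 18, now '.': 29
Total burnt (originally-T cells now '.'): 17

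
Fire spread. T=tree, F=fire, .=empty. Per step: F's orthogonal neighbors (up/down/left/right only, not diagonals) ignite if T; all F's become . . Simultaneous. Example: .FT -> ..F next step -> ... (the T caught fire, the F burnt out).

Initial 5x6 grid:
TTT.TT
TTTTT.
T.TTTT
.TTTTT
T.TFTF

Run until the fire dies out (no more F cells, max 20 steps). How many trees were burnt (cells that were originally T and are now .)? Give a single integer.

Step 1: +4 fires, +2 burnt (F count now 4)
Step 2: +4 fires, +4 burnt (F count now 4)
Step 3: +4 fires, +4 burnt (F count now 4)
Step 4: +2 fires, +4 burnt (F count now 2)
Step 5: +3 fires, +2 burnt (F count now 3)
Step 6: +3 fires, +3 burnt (F count now 3)
Step 7: +2 fires, +3 burnt (F count now 2)
Step 8: +0 fires, +2 burnt (F count now 0)
Fire out after step 8
Initially T: 23, now '.': 29
Total burnt (originally-T cells now '.'): 22

Answer: 22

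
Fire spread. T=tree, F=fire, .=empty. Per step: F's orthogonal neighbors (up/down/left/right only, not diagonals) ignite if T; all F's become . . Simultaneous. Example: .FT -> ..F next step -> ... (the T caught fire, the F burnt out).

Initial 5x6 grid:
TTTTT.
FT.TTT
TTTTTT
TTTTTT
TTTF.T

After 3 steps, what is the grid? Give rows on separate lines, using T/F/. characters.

Step 1: 5 trees catch fire, 2 burn out
  FTTTT.
  .F.TTT
  FTTTTT
  TTTFTT
  TTF..T
Step 2: 7 trees catch fire, 5 burn out
  .FTTT.
  ...TTT
  .FTFTT
  FTF.FT
  TF...T
Step 3: 7 trees catch fire, 7 burn out
  ..FTT.
  ...FTT
  ..F.FT
  .F...F
  F....T

..FTT.
...FTT
..F.FT
.F...F
F....T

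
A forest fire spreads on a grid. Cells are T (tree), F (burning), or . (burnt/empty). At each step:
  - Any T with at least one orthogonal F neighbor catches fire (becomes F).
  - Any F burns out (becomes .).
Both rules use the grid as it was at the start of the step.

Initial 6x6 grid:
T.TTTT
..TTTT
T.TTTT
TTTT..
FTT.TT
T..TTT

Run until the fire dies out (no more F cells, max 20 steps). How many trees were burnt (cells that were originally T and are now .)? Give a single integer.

Step 1: +3 fires, +1 burnt (F count now 3)
Step 2: +3 fires, +3 burnt (F count now 3)
Step 3: +1 fires, +3 burnt (F count now 1)
Step 4: +2 fires, +1 burnt (F count now 2)
Step 5: +2 fires, +2 burnt (F count now 2)
Step 6: +3 fires, +2 burnt (F count now 3)
Step 7: +3 fires, +3 burnt (F count now 3)
Step 8: +2 fires, +3 burnt (F count now 2)
Step 9: +1 fires, +2 burnt (F count now 1)
Step 10: +0 fires, +1 burnt (F count now 0)
Fire out after step 10
Initially T: 26, now '.': 30
Total burnt (originally-T cells now '.'): 20

Answer: 20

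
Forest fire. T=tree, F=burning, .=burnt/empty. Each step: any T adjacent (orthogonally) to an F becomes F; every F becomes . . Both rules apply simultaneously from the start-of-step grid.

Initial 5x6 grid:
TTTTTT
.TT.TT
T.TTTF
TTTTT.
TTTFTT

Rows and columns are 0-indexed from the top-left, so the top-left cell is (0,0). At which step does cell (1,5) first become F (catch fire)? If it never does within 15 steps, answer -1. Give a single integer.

Step 1: cell (1,5)='F' (+5 fires, +2 burnt)
  -> target ignites at step 1
Step 2: cell (1,5)='.' (+7 fires, +5 burnt)
Step 3: cell (1,5)='.' (+4 fires, +7 burnt)
Step 4: cell (1,5)='.' (+3 fires, +4 burnt)
Step 5: cell (1,5)='.' (+3 fires, +3 burnt)
Step 6: cell (1,5)='.' (+1 fires, +3 burnt)
Step 7: cell (1,5)='.' (+1 fires, +1 burnt)
Step 8: cell (1,5)='.' (+0 fires, +1 burnt)
  fire out at step 8

1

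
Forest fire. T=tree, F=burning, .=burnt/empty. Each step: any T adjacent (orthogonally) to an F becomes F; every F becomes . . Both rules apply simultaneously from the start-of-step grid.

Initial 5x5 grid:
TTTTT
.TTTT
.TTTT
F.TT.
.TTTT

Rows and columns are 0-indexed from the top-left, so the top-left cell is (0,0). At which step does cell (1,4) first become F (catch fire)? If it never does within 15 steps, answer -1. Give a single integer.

Step 1: cell (1,4)='T' (+0 fires, +1 burnt)
  fire out at step 1
Target never catches fire within 15 steps

-1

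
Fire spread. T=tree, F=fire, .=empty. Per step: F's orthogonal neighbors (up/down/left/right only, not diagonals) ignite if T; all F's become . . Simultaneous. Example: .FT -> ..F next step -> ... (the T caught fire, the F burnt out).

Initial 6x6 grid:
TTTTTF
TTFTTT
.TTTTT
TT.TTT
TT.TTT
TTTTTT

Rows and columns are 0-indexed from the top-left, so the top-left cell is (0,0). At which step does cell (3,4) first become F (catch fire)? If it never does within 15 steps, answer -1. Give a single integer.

Step 1: cell (3,4)='T' (+6 fires, +2 burnt)
Step 2: cell (3,4)='T' (+7 fires, +6 burnt)
Step 3: cell (3,4)='T' (+5 fires, +7 burnt)
Step 4: cell (3,4)='F' (+5 fires, +5 burnt)
  -> target ignites at step 4
Step 5: cell (3,4)='.' (+5 fires, +5 burnt)
Step 6: cell (3,4)='.' (+3 fires, +5 burnt)
Step 7: cell (3,4)='.' (+0 fires, +3 burnt)
  fire out at step 7

4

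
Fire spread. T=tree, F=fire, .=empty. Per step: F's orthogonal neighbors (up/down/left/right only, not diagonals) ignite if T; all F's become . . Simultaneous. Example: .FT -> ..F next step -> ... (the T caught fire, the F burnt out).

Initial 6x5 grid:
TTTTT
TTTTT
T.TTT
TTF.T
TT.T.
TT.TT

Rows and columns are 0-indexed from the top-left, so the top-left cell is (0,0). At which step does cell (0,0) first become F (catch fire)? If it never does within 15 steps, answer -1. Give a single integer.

Step 1: cell (0,0)='T' (+2 fires, +1 burnt)
Step 2: cell (0,0)='T' (+4 fires, +2 burnt)
Step 3: cell (0,0)='T' (+7 fires, +4 burnt)
Step 4: cell (0,0)='T' (+6 fires, +7 burnt)
Step 5: cell (0,0)='F' (+2 fires, +6 burnt)
  -> target ignites at step 5
Step 6: cell (0,0)='.' (+0 fires, +2 burnt)
  fire out at step 6

5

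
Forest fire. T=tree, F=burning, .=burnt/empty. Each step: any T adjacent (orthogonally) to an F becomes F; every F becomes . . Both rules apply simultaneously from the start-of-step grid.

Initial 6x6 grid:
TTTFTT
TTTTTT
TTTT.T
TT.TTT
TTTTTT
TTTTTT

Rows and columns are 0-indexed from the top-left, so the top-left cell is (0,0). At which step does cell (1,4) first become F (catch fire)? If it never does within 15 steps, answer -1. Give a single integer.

Step 1: cell (1,4)='T' (+3 fires, +1 burnt)
Step 2: cell (1,4)='F' (+5 fires, +3 burnt)
  -> target ignites at step 2
Step 3: cell (1,4)='.' (+5 fires, +5 burnt)
Step 4: cell (1,4)='.' (+5 fires, +5 burnt)
Step 5: cell (1,4)='.' (+6 fires, +5 burnt)
Step 6: cell (1,4)='.' (+5 fires, +6 burnt)
Step 7: cell (1,4)='.' (+3 fires, +5 burnt)
Step 8: cell (1,4)='.' (+1 fires, +3 burnt)
Step 9: cell (1,4)='.' (+0 fires, +1 burnt)
  fire out at step 9

2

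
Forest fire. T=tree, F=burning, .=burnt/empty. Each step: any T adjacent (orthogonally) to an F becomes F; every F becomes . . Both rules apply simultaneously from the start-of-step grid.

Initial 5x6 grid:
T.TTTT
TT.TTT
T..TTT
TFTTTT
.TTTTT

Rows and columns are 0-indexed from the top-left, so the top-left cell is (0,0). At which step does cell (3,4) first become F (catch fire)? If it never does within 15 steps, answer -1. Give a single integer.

Step 1: cell (3,4)='T' (+3 fires, +1 burnt)
Step 2: cell (3,4)='T' (+3 fires, +3 burnt)
Step 3: cell (3,4)='F' (+4 fires, +3 burnt)
  -> target ignites at step 3
Step 4: cell (3,4)='.' (+6 fires, +4 burnt)
Step 5: cell (3,4)='.' (+4 fires, +6 burnt)
Step 6: cell (3,4)='.' (+3 fires, +4 burnt)
Step 7: cell (3,4)='.' (+1 fires, +3 burnt)
Step 8: cell (3,4)='.' (+0 fires, +1 burnt)
  fire out at step 8

3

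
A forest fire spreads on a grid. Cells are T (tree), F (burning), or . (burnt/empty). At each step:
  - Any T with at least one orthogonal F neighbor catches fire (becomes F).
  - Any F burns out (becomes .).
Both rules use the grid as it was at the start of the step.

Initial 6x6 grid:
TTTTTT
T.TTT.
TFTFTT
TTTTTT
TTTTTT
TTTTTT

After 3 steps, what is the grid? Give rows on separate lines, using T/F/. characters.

Step 1: 6 trees catch fire, 2 burn out
  TTTTTT
  T.TFT.
  F.F.FT
  TFTFTT
  TTTTTT
  TTTTTT
Step 2: 10 trees catch fire, 6 burn out
  TTTFTT
  F.F.F.
  .....F
  F.F.FT
  TFTFTT
  TTTTTT
Step 3: 9 trees catch fire, 10 burn out
  FTF.FT
  ......
  ......
  .....F
  F.F.FT
  TFTFTT

FTF.FT
......
......
.....F
F.F.FT
TFTFTT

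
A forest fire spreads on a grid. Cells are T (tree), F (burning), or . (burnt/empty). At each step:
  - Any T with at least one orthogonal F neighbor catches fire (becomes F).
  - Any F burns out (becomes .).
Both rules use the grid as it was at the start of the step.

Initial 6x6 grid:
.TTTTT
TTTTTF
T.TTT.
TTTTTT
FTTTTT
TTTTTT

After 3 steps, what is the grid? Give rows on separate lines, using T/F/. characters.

Step 1: 5 trees catch fire, 2 burn out
  .TTTTF
  TTTTF.
  T.TTT.
  FTTTTT
  .FTTTT
  FTTTTT
Step 2: 7 trees catch fire, 5 burn out
  .TTTF.
  TTTF..
  F.TTF.
  .FTTTT
  ..FTTT
  .FTTTT
Step 3: 8 trees catch fire, 7 burn out
  .TTF..
  FTF...
  ..TF..
  ..FTFT
  ...FTT
  ..FTTT

.TTF..
FTF...
..TF..
..FTFT
...FTT
..FTTT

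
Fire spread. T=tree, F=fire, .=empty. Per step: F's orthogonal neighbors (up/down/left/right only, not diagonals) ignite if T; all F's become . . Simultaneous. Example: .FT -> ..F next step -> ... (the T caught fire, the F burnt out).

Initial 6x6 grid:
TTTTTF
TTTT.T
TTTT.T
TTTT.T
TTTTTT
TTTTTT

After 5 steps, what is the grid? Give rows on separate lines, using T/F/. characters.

Step 1: 2 trees catch fire, 1 burn out
  TTTTF.
  TTTT.F
  TTTT.T
  TTTT.T
  TTTTTT
  TTTTTT
Step 2: 2 trees catch fire, 2 burn out
  TTTF..
  TTTT..
  TTTT.F
  TTTT.T
  TTTTTT
  TTTTTT
Step 3: 3 trees catch fire, 2 burn out
  TTF...
  TTTF..
  TTTT..
  TTTT.F
  TTTTTT
  TTTTTT
Step 4: 4 trees catch fire, 3 burn out
  TF....
  TTF...
  TTTF..
  TTTT..
  TTTTTF
  TTTTTT
Step 5: 6 trees catch fire, 4 burn out
  F.....
  TF....
  TTF...
  TTTF..
  TTTTF.
  TTTTTF

F.....
TF....
TTF...
TTTF..
TTTTF.
TTTTTF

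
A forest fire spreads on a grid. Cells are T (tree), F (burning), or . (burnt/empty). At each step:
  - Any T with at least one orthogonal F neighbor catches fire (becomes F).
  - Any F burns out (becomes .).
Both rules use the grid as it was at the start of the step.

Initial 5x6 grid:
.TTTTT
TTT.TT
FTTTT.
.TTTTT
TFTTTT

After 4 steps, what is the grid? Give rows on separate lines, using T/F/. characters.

Step 1: 5 trees catch fire, 2 burn out
  .TTTTT
  FTT.TT
  .FTTT.
  .FTTTT
  F.FTTT
Step 2: 4 trees catch fire, 5 burn out
  .TTTTT
  .FT.TT
  ..FTT.
  ..FTTT
  ...FTT
Step 3: 5 trees catch fire, 4 burn out
  .FTTTT
  ..F.TT
  ...FT.
  ...FTT
  ....FT
Step 4: 4 trees catch fire, 5 burn out
  ..FTTT
  ....TT
  ....F.
  ....FT
  .....F

..FTTT
....TT
....F.
....FT
.....F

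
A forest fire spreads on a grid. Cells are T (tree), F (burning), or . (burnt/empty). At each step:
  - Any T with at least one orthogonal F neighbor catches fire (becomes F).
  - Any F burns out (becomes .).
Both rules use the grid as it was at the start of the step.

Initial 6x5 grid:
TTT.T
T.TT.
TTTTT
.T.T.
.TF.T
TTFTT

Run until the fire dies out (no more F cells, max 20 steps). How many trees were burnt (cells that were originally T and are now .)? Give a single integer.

Step 1: +3 fires, +2 burnt (F count now 3)
Step 2: +3 fires, +3 burnt (F count now 3)
Step 3: +2 fires, +3 burnt (F count now 2)
Step 4: +2 fires, +2 burnt (F count now 2)
Step 5: +3 fires, +2 burnt (F count now 3)
Step 6: +5 fires, +3 burnt (F count now 5)
Step 7: +1 fires, +5 burnt (F count now 1)
Step 8: +0 fires, +1 burnt (F count now 0)
Fire out after step 8
Initially T: 20, now '.': 29
Total burnt (originally-T cells now '.'): 19

Answer: 19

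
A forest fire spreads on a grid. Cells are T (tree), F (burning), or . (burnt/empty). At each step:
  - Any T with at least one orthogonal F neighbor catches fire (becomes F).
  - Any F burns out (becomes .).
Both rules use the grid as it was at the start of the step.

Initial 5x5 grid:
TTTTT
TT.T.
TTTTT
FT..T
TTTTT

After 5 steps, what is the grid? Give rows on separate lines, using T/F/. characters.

Step 1: 3 trees catch fire, 1 burn out
  TTTTT
  TT.T.
  FTTTT
  .F..T
  FTTTT
Step 2: 3 trees catch fire, 3 burn out
  TTTTT
  FT.T.
  .FTTT
  ....T
  .FTTT
Step 3: 4 trees catch fire, 3 burn out
  FTTTT
  .F.T.
  ..FTT
  ....T
  ..FTT
Step 4: 3 trees catch fire, 4 burn out
  .FTTT
  ...T.
  ...FT
  ....T
  ...FT
Step 5: 4 trees catch fire, 3 burn out
  ..FTT
  ...F.
  ....F
  ....T
  ....F

..FTT
...F.
....F
....T
....F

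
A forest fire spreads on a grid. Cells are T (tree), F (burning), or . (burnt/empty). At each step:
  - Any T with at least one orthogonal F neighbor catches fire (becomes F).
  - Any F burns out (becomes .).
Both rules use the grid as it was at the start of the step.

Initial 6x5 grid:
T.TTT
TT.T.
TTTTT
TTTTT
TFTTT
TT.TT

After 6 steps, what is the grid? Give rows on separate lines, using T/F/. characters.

Step 1: 4 trees catch fire, 1 burn out
  T.TTT
  TT.T.
  TTTTT
  TFTTT
  F.FTT
  TF.TT
Step 2: 5 trees catch fire, 4 burn out
  T.TTT
  TT.T.
  TFTTT
  F.FTT
  ...FT
  F..TT
Step 3: 6 trees catch fire, 5 burn out
  T.TTT
  TF.T.
  F.FTT
  ...FT
  ....F
  ...FT
Step 4: 4 trees catch fire, 6 burn out
  T.TTT
  F..T.
  ...FT
  ....F
  .....
  ....F
Step 5: 3 trees catch fire, 4 burn out
  F.TTT
  ...F.
  ....F
  .....
  .....
  .....
Step 6: 1 trees catch fire, 3 burn out
  ..TFT
  .....
  .....
  .....
  .....
  .....

..TFT
.....
.....
.....
.....
.....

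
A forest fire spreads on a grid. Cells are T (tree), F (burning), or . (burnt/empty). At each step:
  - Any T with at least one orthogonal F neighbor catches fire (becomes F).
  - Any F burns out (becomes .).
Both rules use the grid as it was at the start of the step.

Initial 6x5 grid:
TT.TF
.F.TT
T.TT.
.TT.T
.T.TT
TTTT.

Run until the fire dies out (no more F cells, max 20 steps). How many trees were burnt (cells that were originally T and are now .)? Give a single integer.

Step 1: +3 fires, +2 burnt (F count now 3)
Step 2: +2 fires, +3 burnt (F count now 2)
Step 3: +1 fires, +2 burnt (F count now 1)
Step 4: +1 fires, +1 burnt (F count now 1)
Step 5: +1 fires, +1 burnt (F count now 1)
Step 6: +1 fires, +1 burnt (F count now 1)
Step 7: +1 fires, +1 burnt (F count now 1)
Step 8: +1 fires, +1 burnt (F count now 1)
Step 9: +2 fires, +1 burnt (F count now 2)
Step 10: +1 fires, +2 burnt (F count now 1)
Step 11: +1 fires, +1 burnt (F count now 1)
Step 12: +1 fires, +1 burnt (F count now 1)
Step 13: +1 fires, +1 burnt (F count now 1)
Step 14: +0 fires, +1 burnt (F count now 0)
Fire out after step 14
Initially T: 18, now '.': 29
Total burnt (originally-T cells now '.'): 17

Answer: 17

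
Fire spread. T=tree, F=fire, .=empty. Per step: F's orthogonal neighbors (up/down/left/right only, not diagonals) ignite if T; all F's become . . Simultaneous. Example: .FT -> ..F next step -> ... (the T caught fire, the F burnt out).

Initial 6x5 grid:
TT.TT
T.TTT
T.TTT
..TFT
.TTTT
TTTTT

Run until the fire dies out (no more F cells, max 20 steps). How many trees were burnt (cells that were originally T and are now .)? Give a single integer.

Step 1: +4 fires, +1 burnt (F count now 4)
Step 2: +6 fires, +4 burnt (F count now 6)
Step 3: +6 fires, +6 burnt (F count now 6)
Step 4: +2 fires, +6 burnt (F count now 2)
Step 5: +1 fires, +2 burnt (F count now 1)
Step 6: +0 fires, +1 burnt (F count now 0)
Fire out after step 6
Initially T: 23, now '.': 26
Total burnt (originally-T cells now '.'): 19

Answer: 19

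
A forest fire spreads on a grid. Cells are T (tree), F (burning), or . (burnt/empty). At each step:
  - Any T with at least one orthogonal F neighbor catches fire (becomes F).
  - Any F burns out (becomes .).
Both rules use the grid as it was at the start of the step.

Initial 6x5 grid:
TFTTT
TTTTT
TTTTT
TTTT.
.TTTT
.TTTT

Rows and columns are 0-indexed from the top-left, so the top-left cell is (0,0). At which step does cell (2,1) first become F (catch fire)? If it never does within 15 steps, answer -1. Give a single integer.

Step 1: cell (2,1)='T' (+3 fires, +1 burnt)
Step 2: cell (2,1)='F' (+4 fires, +3 burnt)
  -> target ignites at step 2
Step 3: cell (2,1)='.' (+5 fires, +4 burnt)
Step 4: cell (2,1)='.' (+5 fires, +5 burnt)
Step 5: cell (2,1)='.' (+4 fires, +5 burnt)
Step 6: cell (2,1)='.' (+2 fires, +4 burnt)
Step 7: cell (2,1)='.' (+2 fires, +2 burnt)
Step 8: cell (2,1)='.' (+1 fires, +2 burnt)
Step 9: cell (2,1)='.' (+0 fires, +1 burnt)
  fire out at step 9

2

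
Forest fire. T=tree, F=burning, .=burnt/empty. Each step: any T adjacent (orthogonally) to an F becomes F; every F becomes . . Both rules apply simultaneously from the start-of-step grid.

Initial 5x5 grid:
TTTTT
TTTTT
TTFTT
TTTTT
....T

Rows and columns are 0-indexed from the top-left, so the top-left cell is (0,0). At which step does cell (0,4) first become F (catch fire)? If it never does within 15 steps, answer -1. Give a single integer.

Step 1: cell (0,4)='T' (+4 fires, +1 burnt)
Step 2: cell (0,4)='T' (+7 fires, +4 burnt)
Step 3: cell (0,4)='T' (+6 fires, +7 burnt)
Step 4: cell (0,4)='F' (+3 fires, +6 burnt)
  -> target ignites at step 4
Step 5: cell (0,4)='.' (+0 fires, +3 burnt)
  fire out at step 5

4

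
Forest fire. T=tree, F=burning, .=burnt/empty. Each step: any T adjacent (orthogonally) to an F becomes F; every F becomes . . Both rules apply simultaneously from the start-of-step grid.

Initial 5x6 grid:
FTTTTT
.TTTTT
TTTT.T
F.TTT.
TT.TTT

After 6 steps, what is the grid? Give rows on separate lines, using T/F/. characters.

Step 1: 3 trees catch fire, 2 burn out
  .FTTTT
  .TTTTT
  FTTT.T
  ..TTT.
  FT.TTT
Step 2: 4 trees catch fire, 3 burn out
  ..FTTT
  .FTTTT
  .FTT.T
  ..TTT.
  .F.TTT
Step 3: 3 trees catch fire, 4 burn out
  ...FTT
  ..FTTT
  ..FT.T
  ..TTT.
  ...TTT
Step 4: 4 trees catch fire, 3 burn out
  ....FT
  ...FTT
  ...F.T
  ..FTT.
  ...TTT
Step 5: 3 trees catch fire, 4 burn out
  .....F
  ....FT
  .....T
  ...FT.
  ...TTT
Step 6: 3 trees catch fire, 3 burn out
  ......
  .....F
  .....T
  ....F.
  ...FTT

......
.....F
.....T
....F.
...FTT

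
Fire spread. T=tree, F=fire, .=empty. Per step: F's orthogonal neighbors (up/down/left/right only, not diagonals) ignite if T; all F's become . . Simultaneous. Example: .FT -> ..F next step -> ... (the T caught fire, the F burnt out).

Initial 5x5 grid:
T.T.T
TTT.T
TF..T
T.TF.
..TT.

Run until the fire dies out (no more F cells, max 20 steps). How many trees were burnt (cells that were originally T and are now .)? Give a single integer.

Step 1: +4 fires, +2 burnt (F count now 4)
Step 2: +4 fires, +4 burnt (F count now 4)
Step 3: +2 fires, +4 burnt (F count now 2)
Step 4: +0 fires, +2 burnt (F count now 0)
Fire out after step 4
Initially T: 13, now '.': 22
Total burnt (originally-T cells now '.'): 10

Answer: 10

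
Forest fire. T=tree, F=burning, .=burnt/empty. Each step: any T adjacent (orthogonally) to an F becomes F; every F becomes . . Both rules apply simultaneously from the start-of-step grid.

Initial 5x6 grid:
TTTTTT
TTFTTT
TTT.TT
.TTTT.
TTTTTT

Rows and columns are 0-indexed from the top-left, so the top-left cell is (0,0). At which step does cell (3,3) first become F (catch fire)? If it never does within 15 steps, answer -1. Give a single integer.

Step 1: cell (3,3)='T' (+4 fires, +1 burnt)
Step 2: cell (3,3)='T' (+6 fires, +4 burnt)
Step 3: cell (3,3)='F' (+8 fires, +6 burnt)
  -> target ignites at step 3
Step 4: cell (3,3)='.' (+5 fires, +8 burnt)
Step 5: cell (3,3)='.' (+2 fires, +5 burnt)
Step 6: cell (3,3)='.' (+1 fires, +2 burnt)
Step 7: cell (3,3)='.' (+0 fires, +1 burnt)
  fire out at step 7

3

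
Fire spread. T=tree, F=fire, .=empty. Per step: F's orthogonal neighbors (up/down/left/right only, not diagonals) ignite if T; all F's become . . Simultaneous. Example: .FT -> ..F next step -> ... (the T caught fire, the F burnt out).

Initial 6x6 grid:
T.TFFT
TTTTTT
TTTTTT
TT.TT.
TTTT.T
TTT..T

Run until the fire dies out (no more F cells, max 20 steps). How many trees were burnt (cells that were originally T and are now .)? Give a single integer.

Answer: 26

Derivation:
Step 1: +4 fires, +2 burnt (F count now 4)
Step 2: +4 fires, +4 burnt (F count now 4)
Step 3: +5 fires, +4 burnt (F count now 5)
Step 4: +3 fires, +5 burnt (F count now 3)
Step 5: +4 fires, +3 burnt (F count now 4)
Step 6: +3 fires, +4 burnt (F count now 3)
Step 7: +2 fires, +3 burnt (F count now 2)
Step 8: +1 fires, +2 burnt (F count now 1)
Step 9: +0 fires, +1 burnt (F count now 0)
Fire out after step 9
Initially T: 28, now '.': 34
Total burnt (originally-T cells now '.'): 26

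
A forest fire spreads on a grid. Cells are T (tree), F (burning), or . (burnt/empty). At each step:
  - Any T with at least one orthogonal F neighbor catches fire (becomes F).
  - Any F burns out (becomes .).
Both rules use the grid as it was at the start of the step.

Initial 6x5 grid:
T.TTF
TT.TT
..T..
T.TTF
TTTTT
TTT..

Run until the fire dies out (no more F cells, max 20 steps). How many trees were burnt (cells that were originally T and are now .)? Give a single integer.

Answer: 16

Derivation:
Step 1: +4 fires, +2 burnt (F count now 4)
Step 2: +4 fires, +4 burnt (F count now 4)
Step 3: +2 fires, +4 burnt (F count now 2)
Step 4: +2 fires, +2 burnt (F count now 2)
Step 5: +2 fires, +2 burnt (F count now 2)
Step 6: +2 fires, +2 burnt (F count now 2)
Step 7: +0 fires, +2 burnt (F count now 0)
Fire out after step 7
Initially T: 19, now '.': 27
Total burnt (originally-T cells now '.'): 16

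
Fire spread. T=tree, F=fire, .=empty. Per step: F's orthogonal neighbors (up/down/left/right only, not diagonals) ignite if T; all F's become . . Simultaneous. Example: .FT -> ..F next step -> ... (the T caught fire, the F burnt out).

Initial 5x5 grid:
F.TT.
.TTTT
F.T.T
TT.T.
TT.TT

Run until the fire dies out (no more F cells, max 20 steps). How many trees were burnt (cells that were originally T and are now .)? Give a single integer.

Answer: 4

Derivation:
Step 1: +1 fires, +2 burnt (F count now 1)
Step 2: +2 fires, +1 burnt (F count now 2)
Step 3: +1 fires, +2 burnt (F count now 1)
Step 4: +0 fires, +1 burnt (F count now 0)
Fire out after step 4
Initially T: 15, now '.': 14
Total burnt (originally-T cells now '.'): 4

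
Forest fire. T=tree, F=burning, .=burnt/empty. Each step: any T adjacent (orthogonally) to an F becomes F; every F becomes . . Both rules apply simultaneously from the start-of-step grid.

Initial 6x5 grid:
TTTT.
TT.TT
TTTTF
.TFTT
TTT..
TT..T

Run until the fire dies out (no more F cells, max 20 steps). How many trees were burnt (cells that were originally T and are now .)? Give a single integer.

Step 1: +7 fires, +2 burnt (F count now 7)
Step 2: +3 fires, +7 burnt (F count now 3)
Step 3: +5 fires, +3 burnt (F count now 5)
Step 4: +4 fires, +5 burnt (F count now 4)
Step 5: +1 fires, +4 burnt (F count now 1)
Step 6: +0 fires, +1 burnt (F count now 0)
Fire out after step 6
Initially T: 21, now '.': 29
Total burnt (originally-T cells now '.'): 20

Answer: 20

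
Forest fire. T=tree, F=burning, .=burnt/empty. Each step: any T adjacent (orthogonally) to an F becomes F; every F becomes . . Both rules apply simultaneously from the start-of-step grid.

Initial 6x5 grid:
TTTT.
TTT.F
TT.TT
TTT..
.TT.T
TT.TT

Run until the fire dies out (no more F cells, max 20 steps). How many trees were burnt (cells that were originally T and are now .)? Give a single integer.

Answer: 2

Derivation:
Step 1: +1 fires, +1 burnt (F count now 1)
Step 2: +1 fires, +1 burnt (F count now 1)
Step 3: +0 fires, +1 burnt (F count now 0)
Fire out after step 3
Initially T: 21, now '.': 11
Total burnt (originally-T cells now '.'): 2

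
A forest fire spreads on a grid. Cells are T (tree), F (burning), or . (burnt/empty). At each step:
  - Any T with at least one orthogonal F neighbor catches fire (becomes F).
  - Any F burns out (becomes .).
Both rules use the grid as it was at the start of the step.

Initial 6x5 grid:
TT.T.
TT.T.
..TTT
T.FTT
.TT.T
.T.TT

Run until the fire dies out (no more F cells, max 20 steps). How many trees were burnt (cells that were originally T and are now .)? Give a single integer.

Step 1: +3 fires, +1 burnt (F count now 3)
Step 2: +3 fires, +3 burnt (F count now 3)
Step 3: +4 fires, +3 burnt (F count now 4)
Step 4: +2 fires, +4 burnt (F count now 2)
Step 5: +1 fires, +2 burnt (F count now 1)
Step 6: +0 fires, +1 burnt (F count now 0)
Fire out after step 6
Initially T: 18, now '.': 25
Total burnt (originally-T cells now '.'): 13

Answer: 13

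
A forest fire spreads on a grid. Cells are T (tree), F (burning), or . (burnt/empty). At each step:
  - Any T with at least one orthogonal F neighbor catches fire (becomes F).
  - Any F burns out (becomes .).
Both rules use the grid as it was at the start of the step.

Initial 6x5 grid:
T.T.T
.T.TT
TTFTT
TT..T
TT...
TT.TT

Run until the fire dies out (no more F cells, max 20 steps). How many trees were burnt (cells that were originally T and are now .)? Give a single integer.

Answer: 15

Derivation:
Step 1: +2 fires, +1 burnt (F count now 2)
Step 2: +5 fires, +2 burnt (F count now 5)
Step 3: +4 fires, +5 burnt (F count now 4)
Step 4: +3 fires, +4 burnt (F count now 3)
Step 5: +1 fires, +3 burnt (F count now 1)
Step 6: +0 fires, +1 burnt (F count now 0)
Fire out after step 6
Initially T: 19, now '.': 26
Total burnt (originally-T cells now '.'): 15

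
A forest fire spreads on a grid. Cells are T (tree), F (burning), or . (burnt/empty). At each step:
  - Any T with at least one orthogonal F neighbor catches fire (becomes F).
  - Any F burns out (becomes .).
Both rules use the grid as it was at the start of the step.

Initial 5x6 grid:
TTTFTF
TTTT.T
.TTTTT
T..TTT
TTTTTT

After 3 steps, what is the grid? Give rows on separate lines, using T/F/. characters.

Step 1: 4 trees catch fire, 2 burn out
  TTF.F.
  TTTF.F
  .TTTTT
  T..TTT
  TTTTTT
Step 2: 4 trees catch fire, 4 burn out
  TF....
  TTF...
  .TTFTF
  T..TTT
  TTTTTT
Step 3: 6 trees catch fire, 4 burn out
  F.....
  TF....
  .TF.F.
  T..FTF
  TTTTTT

F.....
TF....
.TF.F.
T..FTF
TTTTTT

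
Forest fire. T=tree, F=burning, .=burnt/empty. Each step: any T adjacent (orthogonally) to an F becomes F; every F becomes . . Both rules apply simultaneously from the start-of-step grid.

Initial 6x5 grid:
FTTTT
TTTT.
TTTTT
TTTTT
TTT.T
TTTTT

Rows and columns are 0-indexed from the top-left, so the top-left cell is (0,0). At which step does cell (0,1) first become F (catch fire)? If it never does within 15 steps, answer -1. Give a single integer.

Step 1: cell (0,1)='F' (+2 fires, +1 burnt)
  -> target ignites at step 1
Step 2: cell (0,1)='.' (+3 fires, +2 burnt)
Step 3: cell (0,1)='.' (+4 fires, +3 burnt)
Step 4: cell (0,1)='.' (+5 fires, +4 burnt)
Step 5: cell (0,1)='.' (+4 fires, +5 burnt)
Step 6: cell (0,1)='.' (+4 fires, +4 burnt)
Step 7: cell (0,1)='.' (+2 fires, +4 burnt)
Step 8: cell (0,1)='.' (+2 fires, +2 burnt)
Step 9: cell (0,1)='.' (+1 fires, +2 burnt)
Step 10: cell (0,1)='.' (+0 fires, +1 burnt)
  fire out at step 10

1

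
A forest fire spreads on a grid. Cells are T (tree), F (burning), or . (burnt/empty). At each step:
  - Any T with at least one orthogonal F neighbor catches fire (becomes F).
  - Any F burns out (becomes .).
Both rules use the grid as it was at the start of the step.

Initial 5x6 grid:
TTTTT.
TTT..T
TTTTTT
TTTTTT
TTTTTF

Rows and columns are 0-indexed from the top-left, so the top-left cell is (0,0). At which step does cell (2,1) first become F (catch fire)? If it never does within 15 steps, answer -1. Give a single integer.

Step 1: cell (2,1)='T' (+2 fires, +1 burnt)
Step 2: cell (2,1)='T' (+3 fires, +2 burnt)
Step 3: cell (2,1)='T' (+4 fires, +3 burnt)
Step 4: cell (2,1)='T' (+3 fires, +4 burnt)
Step 5: cell (2,1)='T' (+3 fires, +3 burnt)
Step 6: cell (2,1)='F' (+3 fires, +3 burnt)
  -> target ignites at step 6
Step 7: cell (2,1)='.' (+3 fires, +3 burnt)
Step 8: cell (2,1)='.' (+3 fires, +3 burnt)
Step 9: cell (2,1)='.' (+2 fires, +3 burnt)
Step 10: cell (2,1)='.' (+0 fires, +2 burnt)
  fire out at step 10

6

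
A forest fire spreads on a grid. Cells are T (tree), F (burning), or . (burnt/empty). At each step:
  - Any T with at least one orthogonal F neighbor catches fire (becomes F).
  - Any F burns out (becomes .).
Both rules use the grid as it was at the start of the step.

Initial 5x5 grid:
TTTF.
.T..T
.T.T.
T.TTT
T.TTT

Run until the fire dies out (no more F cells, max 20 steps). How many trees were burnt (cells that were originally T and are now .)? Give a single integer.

Answer: 5

Derivation:
Step 1: +1 fires, +1 burnt (F count now 1)
Step 2: +1 fires, +1 burnt (F count now 1)
Step 3: +2 fires, +1 burnt (F count now 2)
Step 4: +1 fires, +2 burnt (F count now 1)
Step 5: +0 fires, +1 burnt (F count now 0)
Fire out after step 5
Initially T: 15, now '.': 15
Total burnt (originally-T cells now '.'): 5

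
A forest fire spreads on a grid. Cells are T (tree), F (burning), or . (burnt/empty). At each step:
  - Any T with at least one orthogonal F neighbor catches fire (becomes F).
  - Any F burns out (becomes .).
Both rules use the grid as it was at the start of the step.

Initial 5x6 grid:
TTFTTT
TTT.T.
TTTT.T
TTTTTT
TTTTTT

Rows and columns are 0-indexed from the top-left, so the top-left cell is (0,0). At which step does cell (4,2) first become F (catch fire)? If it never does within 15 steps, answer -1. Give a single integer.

Step 1: cell (4,2)='T' (+3 fires, +1 burnt)
Step 2: cell (4,2)='T' (+4 fires, +3 burnt)
Step 3: cell (4,2)='T' (+6 fires, +4 burnt)
Step 4: cell (4,2)='F' (+4 fires, +6 burnt)
  -> target ignites at step 4
Step 5: cell (4,2)='.' (+4 fires, +4 burnt)
Step 6: cell (4,2)='.' (+3 fires, +4 burnt)
Step 7: cell (4,2)='.' (+2 fires, +3 burnt)
Step 8: cell (4,2)='.' (+0 fires, +2 burnt)
  fire out at step 8

4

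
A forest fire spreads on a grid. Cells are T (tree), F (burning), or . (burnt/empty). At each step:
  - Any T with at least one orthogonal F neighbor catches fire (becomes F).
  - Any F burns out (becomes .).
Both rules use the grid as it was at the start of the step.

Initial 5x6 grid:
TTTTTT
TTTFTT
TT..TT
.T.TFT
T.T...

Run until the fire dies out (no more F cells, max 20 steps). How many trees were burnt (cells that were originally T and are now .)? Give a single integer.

Step 1: +6 fires, +2 burnt (F count now 6)
Step 2: +5 fires, +6 burnt (F count now 5)
Step 3: +4 fires, +5 burnt (F count now 4)
Step 4: +3 fires, +4 burnt (F count now 3)
Step 5: +0 fires, +3 burnt (F count now 0)
Fire out after step 5
Initially T: 20, now '.': 28
Total burnt (originally-T cells now '.'): 18

Answer: 18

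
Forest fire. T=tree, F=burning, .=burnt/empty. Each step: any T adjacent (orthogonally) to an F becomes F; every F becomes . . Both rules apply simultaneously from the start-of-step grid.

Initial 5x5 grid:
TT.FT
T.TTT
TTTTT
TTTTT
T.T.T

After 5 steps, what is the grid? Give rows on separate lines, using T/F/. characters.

Step 1: 2 trees catch fire, 1 burn out
  TT..F
  T.TFT
  TTTTT
  TTTTT
  T.T.T
Step 2: 3 trees catch fire, 2 burn out
  TT...
  T.F.F
  TTTFT
  TTTTT
  T.T.T
Step 3: 3 trees catch fire, 3 burn out
  TT...
  T....
  TTF.F
  TTTFT
  T.T.T
Step 4: 3 trees catch fire, 3 burn out
  TT...
  T....
  TF...
  TTF.F
  T.T.T
Step 5: 4 trees catch fire, 3 burn out
  TT...
  T....
  F....
  TF...
  T.F.F

TT...
T....
F....
TF...
T.F.F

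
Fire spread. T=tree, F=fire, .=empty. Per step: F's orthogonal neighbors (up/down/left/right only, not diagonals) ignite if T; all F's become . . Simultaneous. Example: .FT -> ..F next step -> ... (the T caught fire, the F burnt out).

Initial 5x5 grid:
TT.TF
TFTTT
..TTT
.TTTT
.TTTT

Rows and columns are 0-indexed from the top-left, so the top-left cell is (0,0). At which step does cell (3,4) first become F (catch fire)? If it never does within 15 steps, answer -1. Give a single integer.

Step 1: cell (3,4)='T' (+5 fires, +2 burnt)
Step 2: cell (3,4)='T' (+4 fires, +5 burnt)
Step 3: cell (3,4)='F' (+3 fires, +4 burnt)
  -> target ignites at step 3
Step 4: cell (3,4)='.' (+4 fires, +3 burnt)
Step 5: cell (3,4)='.' (+2 fires, +4 burnt)
Step 6: cell (3,4)='.' (+0 fires, +2 burnt)
  fire out at step 6

3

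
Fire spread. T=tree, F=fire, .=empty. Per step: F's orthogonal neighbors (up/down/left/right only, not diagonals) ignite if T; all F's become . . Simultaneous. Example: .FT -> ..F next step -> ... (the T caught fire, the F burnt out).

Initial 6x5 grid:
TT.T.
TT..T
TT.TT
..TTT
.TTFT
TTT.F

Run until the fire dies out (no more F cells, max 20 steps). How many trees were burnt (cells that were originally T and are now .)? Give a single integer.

Answer: 12

Derivation:
Step 1: +3 fires, +2 burnt (F count now 3)
Step 2: +5 fires, +3 burnt (F count now 5)
Step 3: +2 fires, +5 burnt (F count now 2)
Step 4: +2 fires, +2 burnt (F count now 2)
Step 5: +0 fires, +2 burnt (F count now 0)
Fire out after step 5
Initially T: 19, now '.': 23
Total burnt (originally-T cells now '.'): 12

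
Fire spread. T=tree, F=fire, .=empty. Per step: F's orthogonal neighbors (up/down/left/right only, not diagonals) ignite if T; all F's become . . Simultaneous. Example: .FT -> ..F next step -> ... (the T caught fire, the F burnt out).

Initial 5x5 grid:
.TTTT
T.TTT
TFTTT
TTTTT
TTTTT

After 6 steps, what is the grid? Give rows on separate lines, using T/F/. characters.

Step 1: 3 trees catch fire, 1 burn out
  .TTTT
  T.TTT
  F.FTT
  TFTTT
  TTTTT
Step 2: 6 trees catch fire, 3 burn out
  .TTTT
  F.FTT
  ...FT
  F.FTT
  TFTTT
Step 3: 6 trees catch fire, 6 burn out
  .TFTT
  ...FT
  ....F
  ...FT
  F.FTT
Step 4: 5 trees catch fire, 6 burn out
  .F.FT
  ....F
  .....
  ....F
  ...FT
Step 5: 2 trees catch fire, 5 burn out
  ....F
  .....
  .....
  .....
  ....F
Step 6: 0 trees catch fire, 2 burn out
  .....
  .....
  .....
  .....
  .....

.....
.....
.....
.....
.....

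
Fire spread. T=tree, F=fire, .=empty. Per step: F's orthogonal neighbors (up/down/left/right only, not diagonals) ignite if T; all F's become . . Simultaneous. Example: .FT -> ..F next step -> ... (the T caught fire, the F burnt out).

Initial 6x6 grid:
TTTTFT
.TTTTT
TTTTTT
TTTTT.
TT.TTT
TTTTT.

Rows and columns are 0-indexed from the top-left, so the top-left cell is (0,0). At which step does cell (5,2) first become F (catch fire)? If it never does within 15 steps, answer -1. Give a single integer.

Step 1: cell (5,2)='T' (+3 fires, +1 burnt)
Step 2: cell (5,2)='T' (+4 fires, +3 burnt)
Step 3: cell (5,2)='T' (+5 fires, +4 burnt)
Step 4: cell (5,2)='T' (+5 fires, +5 burnt)
Step 5: cell (5,2)='T' (+5 fires, +5 burnt)
Step 6: cell (5,2)='T' (+3 fires, +5 burnt)
Step 7: cell (5,2)='F' (+3 fires, +3 burnt)
  -> target ignites at step 7
Step 8: cell (5,2)='.' (+2 fires, +3 burnt)
Step 9: cell (5,2)='.' (+1 fires, +2 burnt)
Step 10: cell (5,2)='.' (+0 fires, +1 burnt)
  fire out at step 10

7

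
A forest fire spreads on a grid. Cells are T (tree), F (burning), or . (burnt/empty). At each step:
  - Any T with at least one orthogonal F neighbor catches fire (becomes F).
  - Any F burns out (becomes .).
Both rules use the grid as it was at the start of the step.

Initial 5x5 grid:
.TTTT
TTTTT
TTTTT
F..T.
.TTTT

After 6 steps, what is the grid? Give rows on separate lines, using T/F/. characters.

Step 1: 1 trees catch fire, 1 burn out
  .TTTT
  TTTTT
  FTTTT
  ...T.
  .TTTT
Step 2: 2 trees catch fire, 1 burn out
  .TTTT
  FTTTT
  .FTTT
  ...T.
  .TTTT
Step 3: 2 trees catch fire, 2 burn out
  .TTTT
  .FTTT
  ..FTT
  ...T.
  .TTTT
Step 4: 3 trees catch fire, 2 burn out
  .FTTT
  ..FTT
  ...FT
  ...T.
  .TTTT
Step 5: 4 trees catch fire, 3 burn out
  ..FTT
  ...FT
  ....F
  ...F.
  .TTTT
Step 6: 3 trees catch fire, 4 burn out
  ...FT
  ....F
  .....
  .....
  .TTFT

...FT
....F
.....
.....
.TTFT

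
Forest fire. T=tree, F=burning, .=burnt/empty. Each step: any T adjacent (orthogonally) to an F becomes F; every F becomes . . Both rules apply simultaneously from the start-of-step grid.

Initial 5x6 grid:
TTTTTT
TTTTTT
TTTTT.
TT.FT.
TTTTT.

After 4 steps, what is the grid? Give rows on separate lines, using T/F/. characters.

Step 1: 3 trees catch fire, 1 burn out
  TTTTTT
  TTTTTT
  TTTFT.
  TT..F.
  TTTFT.
Step 2: 5 trees catch fire, 3 burn out
  TTTTTT
  TTTFTT
  TTF.F.
  TT....
  TTF.F.
Step 3: 5 trees catch fire, 5 burn out
  TTTFTT
  TTF.FT
  TF....
  TT....
  TF....
Step 4: 7 trees catch fire, 5 burn out
  TTF.FT
  TF...F
  F.....
  TF....
  F.....

TTF.FT
TF...F
F.....
TF....
F.....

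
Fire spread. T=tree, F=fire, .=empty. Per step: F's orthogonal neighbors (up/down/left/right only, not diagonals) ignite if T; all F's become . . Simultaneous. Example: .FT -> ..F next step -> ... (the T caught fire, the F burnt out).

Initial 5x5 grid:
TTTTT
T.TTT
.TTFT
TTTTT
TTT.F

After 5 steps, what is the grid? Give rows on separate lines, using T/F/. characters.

Step 1: 5 trees catch fire, 2 burn out
  TTTTT
  T.TFT
  .TF.F
  TTTFF
  TTT..
Step 2: 5 trees catch fire, 5 burn out
  TTTFT
  T.F.F
  .F...
  TTF..
  TTT..
Step 3: 4 trees catch fire, 5 burn out
  TTF.F
  T....
  .....
  TF...
  TTF..
Step 4: 3 trees catch fire, 4 burn out
  TF...
  T....
  .....
  F....
  TF...
Step 5: 2 trees catch fire, 3 burn out
  F....
  T....
  .....
  .....
  F....

F....
T....
.....
.....
F....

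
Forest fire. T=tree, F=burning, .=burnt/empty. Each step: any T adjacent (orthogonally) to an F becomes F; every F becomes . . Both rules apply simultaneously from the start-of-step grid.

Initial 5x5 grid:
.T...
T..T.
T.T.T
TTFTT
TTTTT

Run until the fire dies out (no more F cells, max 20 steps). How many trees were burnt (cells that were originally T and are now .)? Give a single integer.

Step 1: +4 fires, +1 burnt (F count now 4)
Step 2: +4 fires, +4 burnt (F count now 4)
Step 3: +4 fires, +4 burnt (F count now 4)
Step 4: +1 fires, +4 burnt (F count now 1)
Step 5: +0 fires, +1 burnt (F count now 0)
Fire out after step 5
Initially T: 15, now '.': 23
Total burnt (originally-T cells now '.'): 13

Answer: 13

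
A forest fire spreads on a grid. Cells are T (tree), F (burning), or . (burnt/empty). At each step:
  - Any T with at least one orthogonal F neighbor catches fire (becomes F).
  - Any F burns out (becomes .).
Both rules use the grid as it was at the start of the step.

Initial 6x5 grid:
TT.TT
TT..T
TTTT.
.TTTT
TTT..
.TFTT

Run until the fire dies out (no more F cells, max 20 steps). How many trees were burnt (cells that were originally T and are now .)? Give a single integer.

Answer: 18

Derivation:
Step 1: +3 fires, +1 burnt (F count now 3)
Step 2: +3 fires, +3 burnt (F count now 3)
Step 3: +4 fires, +3 burnt (F count now 4)
Step 4: +3 fires, +4 burnt (F count now 3)
Step 5: +2 fires, +3 burnt (F count now 2)
Step 6: +2 fires, +2 burnt (F count now 2)
Step 7: +1 fires, +2 burnt (F count now 1)
Step 8: +0 fires, +1 burnt (F count now 0)
Fire out after step 8
Initially T: 21, now '.': 27
Total burnt (originally-T cells now '.'): 18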